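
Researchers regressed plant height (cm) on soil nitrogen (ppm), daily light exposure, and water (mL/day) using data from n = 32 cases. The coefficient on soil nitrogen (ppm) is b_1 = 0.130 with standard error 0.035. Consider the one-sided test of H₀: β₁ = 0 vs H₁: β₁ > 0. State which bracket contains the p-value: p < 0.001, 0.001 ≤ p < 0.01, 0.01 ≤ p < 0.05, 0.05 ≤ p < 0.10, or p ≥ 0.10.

t = 0.130 / 0.035 = 3.714.
df = n − k − 1 = 32 − 3 − 1 = 28.
One-sided p = P(T_{28} > t) ≈ 0.0004.
So p < 0.001.

p < 0.001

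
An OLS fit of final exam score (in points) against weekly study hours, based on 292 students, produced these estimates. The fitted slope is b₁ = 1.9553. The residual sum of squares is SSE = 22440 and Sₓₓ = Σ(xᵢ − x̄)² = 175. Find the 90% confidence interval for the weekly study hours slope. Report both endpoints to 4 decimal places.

MSE = SSE/(n − 2) = 22440/290 = 77.3793.
SE(b₁) = √(MSE/Sₓₓ) = √(77.3793/175) = 0.664957.
df = n − 2 = 290.
t* = t_{0.05, 290} = 1.650125.
Margin = t* × SE = 1.650125 × 0.664957 = 1.097262.
CI: 1.9553 ± 1.097262 → (0.8580, 3.0526).
With 90% confidence, each one-unit increase in weekly study hours is associated with a change of between 0.8580 and 3.0526 points in final exam score.

(0.8580, 3.0526)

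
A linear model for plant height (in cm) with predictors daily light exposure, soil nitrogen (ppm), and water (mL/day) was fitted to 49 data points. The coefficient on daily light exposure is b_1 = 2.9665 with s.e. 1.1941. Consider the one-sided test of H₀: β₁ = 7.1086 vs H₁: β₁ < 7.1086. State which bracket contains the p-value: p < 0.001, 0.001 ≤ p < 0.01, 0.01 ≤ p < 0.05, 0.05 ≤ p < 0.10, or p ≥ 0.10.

t = (2.9665 − 7.1086) / 1.1941 = -3.469.
df = n − k − 1 = 49 − 3 − 1 = 45.
One-sided p = P(T_{45} < t) ≈ 0.0006.
So p < 0.001.

p < 0.001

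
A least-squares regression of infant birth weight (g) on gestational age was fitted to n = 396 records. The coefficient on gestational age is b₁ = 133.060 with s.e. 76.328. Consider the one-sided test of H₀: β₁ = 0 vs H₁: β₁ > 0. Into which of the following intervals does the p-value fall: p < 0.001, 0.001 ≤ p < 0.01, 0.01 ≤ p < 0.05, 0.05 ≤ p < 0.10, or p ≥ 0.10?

t = 133.060 / 76.328 = 1.743.
df = n − 2 = 396 − 2 = 394.
One-sided p = P(T_{394} > t) ≈ 0.0410.
So 0.01 ≤ p < 0.05.

0.01 ≤ p < 0.05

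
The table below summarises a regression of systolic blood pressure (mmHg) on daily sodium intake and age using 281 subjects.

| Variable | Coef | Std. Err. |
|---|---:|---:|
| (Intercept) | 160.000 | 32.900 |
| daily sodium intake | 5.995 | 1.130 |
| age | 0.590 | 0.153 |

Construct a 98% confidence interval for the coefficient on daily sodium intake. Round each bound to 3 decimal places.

Read off: b = 5.995, SE = 1.130 for daily sodium intake.
df = n − k − 1 = 281 − 2 − 1 = 278.
t* = t_{0.01, 278} = 2.339836.
Margin = t* × SE = 2.339836 × 1.130 = 2.64401.
CI: 5.995 ± 2.64401 → (3.351, 8.639).

(3.351, 8.639)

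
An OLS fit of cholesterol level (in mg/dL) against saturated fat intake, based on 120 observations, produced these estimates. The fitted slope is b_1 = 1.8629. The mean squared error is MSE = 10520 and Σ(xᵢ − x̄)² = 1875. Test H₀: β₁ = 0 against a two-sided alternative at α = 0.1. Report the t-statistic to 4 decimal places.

SE(b_1) = √(MSE/Sₓₓ) = √(10520/1875) = 2.36868.
t = 1.8629 / 2.36868 = 0.7865.
df = n − 2 = 118.
Two-sided p ≈ 0.4332, which is ≥ 0.1, so fail to reject H₀.
The data do not give significant evidence of an association between saturated fat intake and cholesterol level.

t = 0.7865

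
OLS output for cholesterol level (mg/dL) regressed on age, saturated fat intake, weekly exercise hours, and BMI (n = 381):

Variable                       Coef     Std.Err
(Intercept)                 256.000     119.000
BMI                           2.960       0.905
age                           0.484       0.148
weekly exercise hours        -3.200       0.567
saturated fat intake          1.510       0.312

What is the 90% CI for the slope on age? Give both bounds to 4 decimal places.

(0.2400, 0.7280)

Read off: b = 0.484, SE = 0.148 for age.
df = n − k − 1 = 381 − 4 − 1 = 376.
t* = t_{0.05, 376} = 1.648916.
Margin = t* × SE = 1.648916 × 0.148 = 0.244040.
CI: 0.484 ± 0.244040 → (0.2400, 0.7280).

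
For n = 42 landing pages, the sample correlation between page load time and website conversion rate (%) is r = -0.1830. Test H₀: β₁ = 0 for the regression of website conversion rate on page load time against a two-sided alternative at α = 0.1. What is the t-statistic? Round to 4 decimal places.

t = r·√(n − 2)/√(1 − r²) = -0.1830·√40/√0.966511 = -1.1773.
df = n − 2 = 40.
Two-sided p ≈ 0.2460, which is ≥ 0.1, so fail to reject H₀.
The data do not give significant evidence of a linear association between page load time and website conversion rate.

t = -1.1773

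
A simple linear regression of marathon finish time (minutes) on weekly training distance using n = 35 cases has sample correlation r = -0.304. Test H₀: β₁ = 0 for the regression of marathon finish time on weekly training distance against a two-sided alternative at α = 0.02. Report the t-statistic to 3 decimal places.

t = r·√(n − 2)/√(1 − r²) = -0.304·√33/√0.907584 = -1.833.
df = n − 2 = 33.
Two-sided p ≈ 0.0758, which is ≥ 0.02, so fail to reject H₀.
The data do not give significant evidence of a linear association between weekly training distance and marathon finish time.

t = -1.833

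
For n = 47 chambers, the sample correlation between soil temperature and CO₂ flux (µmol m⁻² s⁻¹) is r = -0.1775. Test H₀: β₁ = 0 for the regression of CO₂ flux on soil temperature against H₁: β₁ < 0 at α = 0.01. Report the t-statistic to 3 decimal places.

t = r·√(n − 2)/√(1 − r²) = -0.1775·√45/√0.968494 = -1.210.
df = n − 2 = 45.
One-sided p ≈ 0.1163, which is ≥ 0.01, so fail to reject H₀.
The data do not give significant evidence of a linear association between soil temperature and CO₂ flux.

t = -1.210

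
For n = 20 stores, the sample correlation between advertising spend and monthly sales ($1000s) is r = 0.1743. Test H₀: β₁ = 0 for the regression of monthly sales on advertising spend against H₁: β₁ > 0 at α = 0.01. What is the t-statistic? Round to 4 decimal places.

t = r·√(n − 2)/√(1 − r²) = 0.1743·√18/√0.96962 = 0.7510.
df = n − 2 = 18.
One-sided p ≈ 0.2312, which is ≥ 0.01, so fail to reject H₀.
The data do not give significant evidence of a linear association between advertising spend and monthly sales.

t = 0.7510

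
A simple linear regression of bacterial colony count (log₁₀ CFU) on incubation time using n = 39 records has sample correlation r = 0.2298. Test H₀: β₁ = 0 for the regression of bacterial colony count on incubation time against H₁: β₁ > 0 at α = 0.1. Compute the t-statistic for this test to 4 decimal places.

t = 1.4363

t = r·√(n − 2)/√(1 − r²) = 0.2298·√37/√0.947192 = 1.4363.
df = n − 2 = 37.
One-sided p ≈ 0.0797, which is < 0.1, so reject H₀.
There is evidence of a linear association between incubation time and bacterial colony count.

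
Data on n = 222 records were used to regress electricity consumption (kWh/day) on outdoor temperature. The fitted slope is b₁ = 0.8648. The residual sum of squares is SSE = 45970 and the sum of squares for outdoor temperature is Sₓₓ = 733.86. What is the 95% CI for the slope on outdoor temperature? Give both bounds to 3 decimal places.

(-0.187, 1.916)

MSE = SSE/(n − 2) = 45970/220 = 208.955.
SE(b₁) = √(MSE/Sₓₓ) = √(208.955/733.86) = 0.533604.
df = n − 2 = 220.
t* = t_{0.025, 220} = 1.970806.
Margin = t* × SE = 1.970806 × 0.533604 = 1.05163.
CI: 0.8648 ± 1.05163 → (-0.187, 1.916).
With 95% confidence, each one-unit increase in outdoor temperature is associated with a change of between -0.187 and 1.916 kWh/day in electricity consumption.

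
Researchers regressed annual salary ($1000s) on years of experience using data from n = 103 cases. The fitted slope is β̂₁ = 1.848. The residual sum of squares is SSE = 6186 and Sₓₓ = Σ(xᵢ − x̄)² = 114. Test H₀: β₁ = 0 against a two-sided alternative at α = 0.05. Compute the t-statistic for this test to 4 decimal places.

t = 2.5212

MSE = SSE/(n − 2) = 6186/101 = 61.2475.
SE(β̂₁) = √(MSE/Sₓₓ) = √(61.2475/114) = 0.73298.
t = 1.848 / 0.73298 = 2.5212.
df = n − 2 = 101.
Two-sided p ≈ 0.0133, which is < 0.05, so reject H₀.
There is evidence that years of experience is associated with annual salary.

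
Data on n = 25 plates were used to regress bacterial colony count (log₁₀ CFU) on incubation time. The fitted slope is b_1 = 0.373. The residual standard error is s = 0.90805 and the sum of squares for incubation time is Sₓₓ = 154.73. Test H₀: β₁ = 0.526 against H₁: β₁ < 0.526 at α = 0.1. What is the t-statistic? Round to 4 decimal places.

t = -2.0959

SE(b_1) = s/√Sₓₓ = 0.90805/√154.73 = 0.0729999.
t = (0.373 − 0.526) / 0.0729999 = -2.0959.
df = n − 2 = 23.
One-sided p ≈ 0.0236, which is < 0.1, so reject H₀.
There is evidence that the true slope on incubation time is below 0.526 log₁₀ CFU per unit.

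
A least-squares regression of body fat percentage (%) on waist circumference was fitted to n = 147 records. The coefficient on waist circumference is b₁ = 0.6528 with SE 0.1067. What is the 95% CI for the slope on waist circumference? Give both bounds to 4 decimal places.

df = n − 2 = 147 − 2 = 145.
t* = t_{0.025, 145} = 1.97646.
Margin = t* × SE = 1.97646 × 0.1067 = 0.210888.
CI: 0.6528 ± 0.210888 → (0.4419, 0.8637).
With 95% confidence, each one-unit increase in waist circumference is associated with a change of between 0.4419 and 0.8637 % in body fat percentage.

(0.4419, 0.8637)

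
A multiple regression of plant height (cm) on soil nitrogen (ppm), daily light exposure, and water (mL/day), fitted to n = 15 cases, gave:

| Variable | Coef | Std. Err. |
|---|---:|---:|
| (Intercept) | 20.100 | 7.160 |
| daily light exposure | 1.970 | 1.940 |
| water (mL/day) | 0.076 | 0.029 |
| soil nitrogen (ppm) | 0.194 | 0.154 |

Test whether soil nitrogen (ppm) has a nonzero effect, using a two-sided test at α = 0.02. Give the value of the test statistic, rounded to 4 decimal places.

t = 1.2597

Read off: b = 0.194, SE = 0.154 for soil nitrogen (ppm).
H₀: β₁ = 0 vs H₁: β₁ ≠ 0.
t = 0.194 / 0.154 = 1.2597.
df = n − k − 1 = 15 − 3 − 1 = 11.
Two-sided p ≈ 0.2338, which is ≥ 0.02, so fail to reject H₀.
The data do not give significant evidence of an association between soil nitrogen (ppm) and plant height, after adjusting for the other predictors.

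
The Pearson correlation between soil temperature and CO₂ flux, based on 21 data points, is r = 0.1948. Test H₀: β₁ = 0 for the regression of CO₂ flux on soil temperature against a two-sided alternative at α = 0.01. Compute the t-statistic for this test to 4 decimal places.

t = r·√(n − 2)/√(1 − r²) = 0.1948·√19/√0.962053 = 0.8657.
df = n − 2 = 19.
Two-sided p ≈ 0.3975, which is ≥ 0.01, so fail to reject H₀.
The data do not give significant evidence of a linear association between soil temperature and CO₂ flux.

t = 0.8657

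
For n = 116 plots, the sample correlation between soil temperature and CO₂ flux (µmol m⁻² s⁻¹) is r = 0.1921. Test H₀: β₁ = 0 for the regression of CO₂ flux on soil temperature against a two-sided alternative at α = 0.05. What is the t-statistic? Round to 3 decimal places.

t = 2.090

t = r·√(n − 2)/√(1 − r²) = 0.1921·√114/√0.963098 = 2.090.
df = n − 2 = 114.
Two-sided p ≈ 0.0388, which is < 0.05, so reject H₀.
There is evidence of a linear association between soil temperature and CO₂ flux.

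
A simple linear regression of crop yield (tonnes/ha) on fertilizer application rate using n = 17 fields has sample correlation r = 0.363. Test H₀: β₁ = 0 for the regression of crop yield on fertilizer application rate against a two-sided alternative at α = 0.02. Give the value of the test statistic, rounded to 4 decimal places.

t = r·√(n − 2)/√(1 − r²) = 0.363·√15/√0.868231 = 1.5088.
df = n − 2 = 15.
Two-sided p ≈ 0.1521, which is ≥ 0.02, so fail to reject H₀.
The data do not give significant evidence of a linear association between fertilizer application rate and crop yield.

t = 1.5088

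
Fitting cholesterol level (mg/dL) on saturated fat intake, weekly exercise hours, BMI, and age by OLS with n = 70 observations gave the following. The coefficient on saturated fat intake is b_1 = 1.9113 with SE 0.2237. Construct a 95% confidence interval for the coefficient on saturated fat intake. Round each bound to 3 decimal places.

(1.465, 2.358)

df = n − k − 1 = 70 − 4 − 1 = 65.
t* = t_{0.025, 65} = 1.997138.
Margin = t* × SE = 1.997138 × 0.2237 = 0.44676.
CI: 1.9113 ± 0.44676 → (1.465, 2.358).
With 95% confidence, each one-unit increase in saturated fat intake is associated with a change of between 1.465 and 2.358 mg/dL in cholesterol level, holding the other predictors fixed.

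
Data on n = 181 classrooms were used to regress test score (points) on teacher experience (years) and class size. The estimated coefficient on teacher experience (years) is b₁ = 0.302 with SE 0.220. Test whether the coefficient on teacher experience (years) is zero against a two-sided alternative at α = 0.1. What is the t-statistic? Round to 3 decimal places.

t = 1.373

H₀: β₁ = 0 vs H₁: β₁ ≠ 0.
t = (b₁ − β₁⁰)/SE = 0.302 / 0.220 = 1.373.
df = n − k − 1 = 181 − 2 − 1 = 178.
Two-sided p ≈ 0.1716, which is ≥ 0.1, so fail to reject H₀.
The data do not give significant evidence of an association between teacher experience (years) and test score, after adjusting for the other predictors.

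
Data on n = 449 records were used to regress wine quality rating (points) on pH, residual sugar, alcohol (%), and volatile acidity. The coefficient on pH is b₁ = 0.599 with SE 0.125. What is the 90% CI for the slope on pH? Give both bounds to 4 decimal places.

df = n − k − 1 = 449 − 4 − 1 = 444.
t* = t_{0.05, 444} = 1.648293.
Margin = t* × SE = 1.648293 × 0.125 = 0.206037.
CI: 0.599 ± 0.206037 → (0.3930, 0.8050).
With 90% confidence, each one-unit increase in pH is associated with a change of between 0.3930 and 0.8050 points in wine quality rating, holding the other predictors fixed.

(0.3930, 0.8050)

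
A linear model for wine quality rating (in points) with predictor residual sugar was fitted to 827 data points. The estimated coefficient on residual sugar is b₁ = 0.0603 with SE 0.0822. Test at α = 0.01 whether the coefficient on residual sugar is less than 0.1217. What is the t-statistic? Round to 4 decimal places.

t = -0.7470

H₀: β₁ = 0.1217 vs H₁: β₁ < 0.1217.
t = (b₁ − β₁⁰)/SE = (0.0603 − 0.1217) / 0.0822 = -0.7470.
df = n − 2 = 827 − 2 = 825.
One-sided p ≈ 0.2277, which is ≥ 0.01, so fail to reject H₀.
The data do not give significant evidence that the true slope on residual sugar is below 0.1217 points per unit.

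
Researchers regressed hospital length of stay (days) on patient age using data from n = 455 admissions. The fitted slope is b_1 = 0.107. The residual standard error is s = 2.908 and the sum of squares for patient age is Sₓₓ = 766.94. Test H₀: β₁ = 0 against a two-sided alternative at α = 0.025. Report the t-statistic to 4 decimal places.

t = 1.0190

SE(b_1) = s/√Sₓₓ = 2.908/√766.94 = 0.105006.
t = 0.107 / 0.105006 = 1.0190.
df = n − 2 = 453.
Two-sided p ≈ 0.3088, which is ≥ 0.025, so fail to reject H₀.
The data do not give significant evidence of an association between patient age and hospital length of stay.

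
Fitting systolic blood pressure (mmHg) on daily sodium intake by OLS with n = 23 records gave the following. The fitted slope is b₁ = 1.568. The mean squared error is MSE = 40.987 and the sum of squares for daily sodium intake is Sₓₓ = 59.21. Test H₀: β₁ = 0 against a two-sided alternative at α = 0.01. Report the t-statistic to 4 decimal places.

t = 1.8846

SE(b₁) = √(MSE/Sₓₓ) = √(40.987/59.21) = 0.832004.
t = 1.568 / 0.832004 = 1.8846.
df = n − 2 = 21.
Two-sided p ≈ 0.0734, which is ≥ 0.01, so fail to reject H₀.
The data do not give significant evidence of an association between daily sodium intake and systolic blood pressure.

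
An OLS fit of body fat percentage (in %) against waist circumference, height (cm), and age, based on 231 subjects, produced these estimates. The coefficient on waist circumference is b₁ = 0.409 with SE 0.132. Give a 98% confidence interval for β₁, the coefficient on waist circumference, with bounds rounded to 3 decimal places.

df = n − k − 1 = 231 − 3 − 1 = 227.
t* = t_{0.01, 227} = 2.342887.
Margin = t* × SE = 2.342887 × 0.132 = 0.30926.
CI: 0.409 ± 0.30926 → (0.100, 0.718).
With 98% confidence, each one-unit increase in waist circumference is associated with a change of between 0.100 and 0.718 % in body fat percentage, holding the other predictors fixed.

(0.100, 0.718)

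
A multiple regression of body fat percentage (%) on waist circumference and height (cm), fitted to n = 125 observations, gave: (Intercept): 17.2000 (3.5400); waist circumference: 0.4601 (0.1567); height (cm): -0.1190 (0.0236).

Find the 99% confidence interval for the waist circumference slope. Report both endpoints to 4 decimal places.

(0.0501, 0.8701)

Read off: b = 0.4601, SE = 0.1567 for waist circumference.
df = n − k − 1 = 125 − 2 − 1 = 122.
t* = t_{0.005, 122} = 2.616729.
Margin = t* × SE = 2.616729 × 0.1567 = 0.410041.
CI: 0.4601 ± 0.410041 → (0.0501, 0.8701).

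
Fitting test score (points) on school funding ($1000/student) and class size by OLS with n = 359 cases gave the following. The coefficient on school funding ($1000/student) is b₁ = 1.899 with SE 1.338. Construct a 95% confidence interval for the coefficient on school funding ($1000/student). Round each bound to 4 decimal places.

(-0.7324, 4.5304)

df = n − k − 1 = 359 − 2 − 1 = 356.
t* = t_{0.025, 356} = 1.96665.
Margin = t* × SE = 1.96665 × 1.338 = 2.631378.
CI: 1.899 ± 2.631378 → (-0.7324, 4.5304).
With 95% confidence, each one-unit increase in school funding ($1000/student) is associated with a change of between -0.7324 and 4.5304 points in test score, holding the other predictors fixed.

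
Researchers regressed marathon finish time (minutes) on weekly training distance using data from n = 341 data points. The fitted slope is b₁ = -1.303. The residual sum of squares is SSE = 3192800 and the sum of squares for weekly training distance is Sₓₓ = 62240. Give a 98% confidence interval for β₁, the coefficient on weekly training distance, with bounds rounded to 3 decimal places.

(-2.212, -0.394)

MSE = SSE/(n − 2) = 3192800/339 = 9418.29.
SE(b₁) = √(MSE/Sₓₓ) = √(9418.29/62240) = 0.389001.
df = n − 2 = 339.
t* = t_{0.01, 339} = 2.337398.
Margin = t* × SE = 2.337398 × 0.389001 = 0.90925.
CI: -1.303 ± 0.90925 → (-2.212, -0.394).
With 98% confidence, each one-unit increase in weekly training distance is associated with a change of between -2.212 and -0.394 minutes in marathon finish time.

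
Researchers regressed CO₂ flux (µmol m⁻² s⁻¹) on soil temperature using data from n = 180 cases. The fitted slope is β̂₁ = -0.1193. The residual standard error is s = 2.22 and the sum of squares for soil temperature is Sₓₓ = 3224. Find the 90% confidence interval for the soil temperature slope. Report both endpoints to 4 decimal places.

(-0.1839, -0.0547)

SE(β̂₁) = s/√Sₓₓ = 2.22/√3224 = 0.0390981.
df = n − 2 = 178.
t* = t_{0.05, 178} = 1.653459.
Margin = t* × SE = 1.653459 × 0.0390981 = 0.064647.
CI: -0.1193 ± 0.064647 → (-0.1839, -0.0547).
With 90% confidence, each one-unit increase in soil temperature is associated with a change of between -0.1839 and -0.0547 µmol m⁻² s⁻¹ in CO₂ flux.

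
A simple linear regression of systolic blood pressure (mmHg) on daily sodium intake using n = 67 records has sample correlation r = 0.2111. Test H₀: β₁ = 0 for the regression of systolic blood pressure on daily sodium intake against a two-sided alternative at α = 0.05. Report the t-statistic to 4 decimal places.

t = r·√(n − 2)/√(1 − r²) = 0.2111·√65/√0.955437 = 1.7412.
df = n − 2 = 65.
Two-sided p ≈ 0.0864, which is ≥ 0.05, so fail to reject H₀.
The data do not give significant evidence of a linear association between daily sodium intake and systolic blood pressure.

t = 1.7412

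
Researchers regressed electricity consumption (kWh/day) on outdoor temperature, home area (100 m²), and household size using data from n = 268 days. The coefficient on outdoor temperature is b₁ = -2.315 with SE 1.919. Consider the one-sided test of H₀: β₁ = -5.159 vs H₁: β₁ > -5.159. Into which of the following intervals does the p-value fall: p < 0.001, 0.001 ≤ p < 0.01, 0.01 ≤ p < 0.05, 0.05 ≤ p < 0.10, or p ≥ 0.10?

0.05 ≤ p < 0.10

t = (-2.315 − (-5.159)) / 1.919 = 1.482.
df = n − k − 1 = 268 − 3 − 1 = 264.
One-sided p = P(T_{264} > t) ≈ 0.0698.
So 0.05 ≤ p < 0.10.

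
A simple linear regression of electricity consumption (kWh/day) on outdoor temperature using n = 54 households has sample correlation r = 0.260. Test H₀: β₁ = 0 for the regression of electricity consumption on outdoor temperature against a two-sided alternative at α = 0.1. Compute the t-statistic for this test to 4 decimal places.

t = 1.9417

t = r·√(n − 2)/√(1 − r²) = 0.260·√52/√0.9324 = 1.9417.
df = n − 2 = 52.
Two-sided p ≈ 0.0576, which is < 0.1, so reject H₀.
There is evidence of a linear association between outdoor temperature and electricity consumption.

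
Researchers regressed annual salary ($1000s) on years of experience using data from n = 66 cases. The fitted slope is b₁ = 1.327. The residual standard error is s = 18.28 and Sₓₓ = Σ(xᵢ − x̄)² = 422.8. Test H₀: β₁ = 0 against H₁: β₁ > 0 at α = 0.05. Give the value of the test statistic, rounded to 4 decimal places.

t = 1.4927

SE(b₁) = s/√Sₓₓ = 18.28/√422.8 = 0.889014.
t = 1.327 / 0.889014 = 1.4927.
df = n − 2 = 64.
One-sided p ≈ 0.0702, which is ≥ 0.05, so fail to reject H₀.
The data do not give significant evidence that the true slope on years of experience is positive.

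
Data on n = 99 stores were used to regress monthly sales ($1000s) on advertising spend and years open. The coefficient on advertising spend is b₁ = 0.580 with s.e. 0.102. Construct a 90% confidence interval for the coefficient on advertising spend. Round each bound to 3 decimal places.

df = n − k − 1 = 99 − 2 − 1 = 96.
t* = t_{0.05, 96} = 1.660881.
Margin = t* × SE = 1.660881 × 0.102 = 0.16941.
CI: 0.580 ± 0.16941 → (0.411, 0.749).
With 90% confidence, each one-unit increase in advertising spend is associated with a change of between 0.411 and 0.749 $1000s in monthly sales, holding the other predictors fixed.

(0.411, 0.749)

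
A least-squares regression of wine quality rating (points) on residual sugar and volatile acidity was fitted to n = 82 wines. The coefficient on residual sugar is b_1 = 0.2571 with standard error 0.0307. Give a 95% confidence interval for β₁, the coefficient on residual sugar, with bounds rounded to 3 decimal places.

(0.196, 0.318)

df = n − k − 1 = 82 − 2 − 1 = 79.
t* = t_{0.025, 79} = 1.99045.
Margin = t* × SE = 1.99045 × 0.0307 = 0.06111.
CI: 0.2571 ± 0.06111 → (0.196, 0.318).
With 95% confidence, each one-unit increase in residual sugar is associated with a change of between 0.196 and 0.318 points in wine quality rating, holding the other predictors fixed.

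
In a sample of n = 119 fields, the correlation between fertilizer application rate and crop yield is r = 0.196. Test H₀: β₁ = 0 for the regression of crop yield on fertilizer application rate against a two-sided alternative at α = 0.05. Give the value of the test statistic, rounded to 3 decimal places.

t = r·√(n − 2)/√(1 − r²) = 0.196·√117/√0.961584 = 2.162.
df = n − 2 = 117.
Two-sided p ≈ 0.0327, which is < 0.05, so reject H₀.
There is evidence of a linear association between fertilizer application rate and crop yield.

t = 2.162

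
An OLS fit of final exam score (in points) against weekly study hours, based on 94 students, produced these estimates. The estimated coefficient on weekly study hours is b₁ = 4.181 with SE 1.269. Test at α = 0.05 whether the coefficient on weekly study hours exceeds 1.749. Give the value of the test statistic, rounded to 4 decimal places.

H₀: β₁ = 1.749 vs H₁: β₁ > 1.749.
t = (b₁ − β₁⁰)/SE = (4.181 − 1.749) / 1.269 = 1.9165.
df = n − 2 = 94 − 2 = 92.
One-sided p ≈ 0.0292, which is < 0.05, so reject H₀.
There is evidence that the true slope on weekly study hours exceeds 1.749 points per unit.

t = 1.9165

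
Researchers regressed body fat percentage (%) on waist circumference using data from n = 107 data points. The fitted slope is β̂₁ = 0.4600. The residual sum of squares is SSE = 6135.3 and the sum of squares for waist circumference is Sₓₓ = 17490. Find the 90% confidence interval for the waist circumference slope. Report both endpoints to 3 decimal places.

(0.364, 0.556)

MSE = SSE/(n − 2) = 6135.3/105 = 58.4314.
SE(β̂₁) = √(MSE/Sₓₓ) = √(58.4314/17490) = 0.0578001.
df = n − 2 = 105.
t* = t_{0.05, 105} = 1.659495.
Margin = t* × SE = 1.659495 × 0.0578001 = 0.09592.
CI: 0.4600 ± 0.09592 → (0.364, 0.556).
With 90% confidence, each one-unit increase in waist circumference is associated with a change of between 0.364 and 0.556 % in body fat percentage.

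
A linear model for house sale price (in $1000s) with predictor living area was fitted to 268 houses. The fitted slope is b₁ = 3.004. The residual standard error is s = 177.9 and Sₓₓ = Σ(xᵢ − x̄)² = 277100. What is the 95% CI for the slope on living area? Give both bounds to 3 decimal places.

(2.339, 3.669)

SE(b₁) = s/√Sₓₓ = 177.9/√277100 = 0.337954.
df = n − 2 = 266.
t* = t_{0.025, 266} = 1.968922.
Margin = t* × SE = 1.968922 × 0.337954 = 0.66541.
CI: 3.004 ± 0.66541 → (2.339, 3.669).
With 95% confidence, each one-unit increase in living area is associated with a change of between 2.339 and 3.669 $1000s in house sale price.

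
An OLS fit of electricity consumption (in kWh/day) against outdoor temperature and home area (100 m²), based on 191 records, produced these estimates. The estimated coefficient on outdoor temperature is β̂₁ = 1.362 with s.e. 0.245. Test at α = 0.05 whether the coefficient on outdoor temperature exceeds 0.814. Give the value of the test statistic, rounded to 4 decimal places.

t = 2.2367

H₀: β₁ = 0.814 vs H₁: β₁ > 0.814.
t = (β̂₁ − β₁⁰)/SE = (1.362 − 0.814) / 0.245 = 2.2367.
df = n − k − 1 = 191 − 2 − 1 = 188.
One-sided p ≈ 0.0132, which is < 0.05, so reject H₀.
There is evidence that the true slope on outdoor temperature exceeds 0.814 kWh/day per unit, holding the other predictors fixed.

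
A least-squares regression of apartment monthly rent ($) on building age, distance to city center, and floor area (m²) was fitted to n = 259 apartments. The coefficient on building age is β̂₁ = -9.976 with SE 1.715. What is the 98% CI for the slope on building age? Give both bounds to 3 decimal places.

(-13.991, -5.961)

df = n − k − 1 = 259 − 3 − 1 = 255.
t* = t_{0.01, 255} = 2.34106.
Margin = t* × SE = 2.34106 × 1.715 = 4.01492.
CI: -9.976 ± 4.01492 → (-13.991, -5.961).
With 98% confidence, each one-unit increase in building age is associated with a change of between -13.991 and -5.961 $ in apartment monthly rent, holding the other predictors fixed.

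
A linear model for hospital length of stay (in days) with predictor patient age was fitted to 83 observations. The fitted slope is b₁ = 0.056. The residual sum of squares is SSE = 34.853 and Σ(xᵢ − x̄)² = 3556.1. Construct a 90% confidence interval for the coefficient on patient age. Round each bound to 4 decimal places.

(0.0377, 0.0743)

MSE = SSE/(n − 2) = 34.853/81 = 0.430284.
SE(b₁) = √(MSE/Sₓₓ) = √(0.430284/3556.1) = 0.0109999.
df = n − 2 = 81.
t* = t_{0.05, 81} = 1.663884.
Margin = t* × SE = 1.663884 × 0.0109999 = 0.018303.
CI: 0.056 ± 0.018303 → (0.0377, 0.0743).
With 90% confidence, each one-unit increase in patient age is associated with a change of between 0.0377 and 0.0743 days in hospital length of stay.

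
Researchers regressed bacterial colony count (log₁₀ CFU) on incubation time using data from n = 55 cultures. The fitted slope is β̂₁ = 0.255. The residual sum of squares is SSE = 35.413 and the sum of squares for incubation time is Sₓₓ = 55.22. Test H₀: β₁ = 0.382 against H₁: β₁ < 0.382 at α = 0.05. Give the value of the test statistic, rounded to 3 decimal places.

MSE = SSE/(n − 2) = 35.413/53 = 0.66817.
SE(β̂₁) = √(MSE/Sₓₓ) = √(0.66817/55.22) = 0.110001.
t = (0.255 − 0.382) / 0.110001 = -1.155.
df = n − 2 = 53.
One-sided p ≈ 0.1267, which is ≥ 0.05, so fail to reject H₀.
The data do not give significant evidence that the true slope on incubation time is below 0.382 log₁₀ CFU per unit.

t = -1.155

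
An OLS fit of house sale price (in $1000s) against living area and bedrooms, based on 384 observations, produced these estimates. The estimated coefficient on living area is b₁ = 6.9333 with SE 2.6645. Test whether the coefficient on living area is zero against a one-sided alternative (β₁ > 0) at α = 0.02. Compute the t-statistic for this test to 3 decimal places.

H₀: β₁ = 0 vs H₁: β₁ > 0.
t = (b₁ − β₁⁰)/SE = 6.9333 / 2.6645 = 2.602.
df = n − k − 1 = 384 − 2 − 1 = 381.
One-sided p ≈ 0.0048, which is < 0.02, so reject H₀.
There is evidence that the true slope on living area is positive, holding the other predictors fixed.

t = 2.602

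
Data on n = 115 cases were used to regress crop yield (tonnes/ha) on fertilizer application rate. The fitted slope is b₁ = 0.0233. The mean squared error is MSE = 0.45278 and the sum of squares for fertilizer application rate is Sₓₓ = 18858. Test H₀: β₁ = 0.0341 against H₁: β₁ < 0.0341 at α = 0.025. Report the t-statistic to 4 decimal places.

t = -2.2041

SE(b₁) = √(MSE/Sₓₓ) = √(0.45278/18858) = 0.0049.
t = (0.0233 − 0.0341) / 0.0049 = -2.2041.
df = n − 2 = 113.
One-sided p ≈ 0.0148, which is < 0.025, so reject H₀.
There is evidence that the true slope on fertilizer application rate is below 0.0341 tonnes/ha per unit.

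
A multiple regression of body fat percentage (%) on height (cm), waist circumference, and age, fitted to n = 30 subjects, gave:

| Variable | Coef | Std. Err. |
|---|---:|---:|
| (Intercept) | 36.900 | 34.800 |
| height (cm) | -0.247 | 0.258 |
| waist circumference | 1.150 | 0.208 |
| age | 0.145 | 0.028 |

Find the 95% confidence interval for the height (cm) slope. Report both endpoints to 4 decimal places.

(-0.7773, 0.2833)

Read off: b = -0.247, SE = 0.258 for height (cm).
df = n − k − 1 = 30 − 3 − 1 = 26.
t* = t_{0.025, 26} = 2.055529.
Margin = t* × SE = 2.055529 × 0.258 = 0.530327.
CI: -0.247 ± 0.530327 → (-0.7773, 0.2833).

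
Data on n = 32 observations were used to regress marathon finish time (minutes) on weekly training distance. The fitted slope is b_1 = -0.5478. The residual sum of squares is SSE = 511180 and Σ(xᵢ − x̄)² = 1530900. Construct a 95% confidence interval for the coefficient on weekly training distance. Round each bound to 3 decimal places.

(-0.763, -0.332)

MSE = SSE/(n − 2) = 511180/30 = 17039.3.
SE(b_1) = √(MSE/Sₓₓ) = √(17039.3/1530900) = 0.1055.
df = n − 2 = 30.
t* = t_{0.025, 30} = 2.042272.
Margin = t* × SE = 2.042272 × 0.1055 = 0.21546.
CI: -0.5478 ± 0.21546 → (-0.763, -0.332).
With 95% confidence, each one-unit increase in weekly training distance is associated with a change of between -0.763 and -0.332 minutes in marathon finish time.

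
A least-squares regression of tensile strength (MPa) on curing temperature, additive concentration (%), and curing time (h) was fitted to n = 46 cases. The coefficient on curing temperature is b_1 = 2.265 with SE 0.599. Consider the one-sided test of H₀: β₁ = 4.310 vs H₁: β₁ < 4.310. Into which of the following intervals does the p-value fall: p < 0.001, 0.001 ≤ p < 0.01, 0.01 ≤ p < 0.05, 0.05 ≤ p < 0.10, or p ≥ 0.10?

p < 0.001

t = (2.265 − 4.310) / 0.599 = -3.414.
df = n − k − 1 = 46 − 3 − 1 = 42.
One-sided p = P(T_{42} < t) ≈ 0.0007.
So p < 0.001.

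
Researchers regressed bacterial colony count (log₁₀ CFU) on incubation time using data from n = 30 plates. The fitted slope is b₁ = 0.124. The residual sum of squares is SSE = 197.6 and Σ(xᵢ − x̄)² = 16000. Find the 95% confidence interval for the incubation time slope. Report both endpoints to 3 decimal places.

MSE = SSE/(n − 2) = 197.6/28 = 7.05714.
SE(b₁) = √(MSE/Sₓₓ) = √(7.05714/16000) = 0.0210017.
df = n − 2 = 28.
t* = t_{0.025, 28} = 2.048407.
Margin = t* × SE = 2.048407 × 0.0210017 = 0.04302.
CI: 0.124 ± 0.04302 → (0.081, 0.167).
With 95% confidence, each one-unit increase in incubation time is associated with a change of between 0.081 and 0.167 log₁₀ CFU in bacterial colony count.

(0.081, 0.167)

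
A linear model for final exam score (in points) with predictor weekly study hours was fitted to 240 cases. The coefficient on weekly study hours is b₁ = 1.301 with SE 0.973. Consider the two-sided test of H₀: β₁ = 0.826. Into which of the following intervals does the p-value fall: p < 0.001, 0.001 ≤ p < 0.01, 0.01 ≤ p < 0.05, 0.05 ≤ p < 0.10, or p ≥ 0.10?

t = (1.301 − 0.826) / 0.973 = 0.488.
df = n − 2 = 240 − 2 = 238.
Two-sided p = 2·P(T_{238} > |t|) ≈ 0.6259.
So p ≥ 0.10.

p ≥ 0.10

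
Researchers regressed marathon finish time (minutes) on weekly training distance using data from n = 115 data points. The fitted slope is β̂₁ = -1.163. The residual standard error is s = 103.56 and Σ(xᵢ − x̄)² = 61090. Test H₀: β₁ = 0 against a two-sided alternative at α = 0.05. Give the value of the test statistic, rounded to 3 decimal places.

SE(β̂₁) = s/√Sₓₓ = 103.56/√61090 = 0.418993.
t = -1.163 / 0.418993 = -2.776.
df = n − 2 = 113.
Two-sided p ≈ 0.0064, which is < 0.05, so reject H₀.
There is evidence that weekly training distance is associated with marathon finish time.

t = -2.776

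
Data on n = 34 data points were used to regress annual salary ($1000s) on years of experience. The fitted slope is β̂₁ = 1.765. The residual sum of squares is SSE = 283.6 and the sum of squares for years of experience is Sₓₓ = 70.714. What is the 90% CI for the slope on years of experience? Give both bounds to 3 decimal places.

MSE = SSE/(n − 2) = 283.6/32 = 8.8625.
SE(β̂₁) = √(MSE/Sₓₓ) = √(8.8625/70.714) = 0.354018.
df = n − 2 = 32.
t* = t_{0.05, 32} = 1.693889.
Margin = t* × SE = 1.693889 × 0.354018 = 0.59967.
CI: 1.765 ± 0.59967 → (1.165, 2.365).
With 90% confidence, each one-unit increase in years of experience is associated with a change of between 1.165 and 2.365 $1000s in annual salary.

(1.165, 2.365)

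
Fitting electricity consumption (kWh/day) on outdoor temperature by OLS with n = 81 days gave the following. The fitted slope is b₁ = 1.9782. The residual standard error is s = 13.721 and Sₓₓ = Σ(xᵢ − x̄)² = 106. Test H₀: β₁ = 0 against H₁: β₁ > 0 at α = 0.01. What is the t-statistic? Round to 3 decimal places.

SE(b₁) = s/√Sₓₓ = 13.721/√106 = 1.3327.
t = 1.9782 / 1.3327 = 1.484.
df = n − 2 = 79.
One-sided p ≈ 0.0708, which is ≥ 0.01, so fail to reject H₀.
The data do not give significant evidence that the true slope on outdoor temperature is positive.

t = 1.484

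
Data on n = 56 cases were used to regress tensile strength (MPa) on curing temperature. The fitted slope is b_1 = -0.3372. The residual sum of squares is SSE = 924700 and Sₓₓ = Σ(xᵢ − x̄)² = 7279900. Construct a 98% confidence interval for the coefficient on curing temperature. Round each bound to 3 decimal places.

(-0.453, -0.221)

MSE = SSE/(n − 2) = 924700/54 = 17124.1.
SE(b_1) = √(MSE/Sₓₓ) = √(17124.1/7279900) = 0.0484999.
df = n − 2 = 54.
t* = t_{0.01, 54} = 2.39741.
Margin = t* × SE = 2.39741 × 0.0484999 = 0.11627.
CI: -0.3372 ± 0.11627 → (-0.453, -0.221).
With 98% confidence, each one-unit increase in curing temperature is associated with a change of between -0.453 and -0.221 MPa in tensile strength.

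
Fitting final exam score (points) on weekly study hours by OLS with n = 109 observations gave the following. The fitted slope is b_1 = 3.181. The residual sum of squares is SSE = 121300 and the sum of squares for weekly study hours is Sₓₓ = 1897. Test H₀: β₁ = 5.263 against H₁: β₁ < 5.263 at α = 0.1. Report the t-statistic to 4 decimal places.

t = -2.6932

MSE = SSE/(n − 2) = 121300/107 = 1133.64.
SE(b_1) = √(MSE/Sₓₓ) = √(1133.64/1897) = 0.773045.
t = (3.181 − 5.263) / 0.773045 = -2.6932.
df = n − 2 = 107.
One-sided p ≈ 0.0041, which is < 0.1, so reject H₀.
There is evidence that the true slope on weekly study hours is below 5.263 points per unit.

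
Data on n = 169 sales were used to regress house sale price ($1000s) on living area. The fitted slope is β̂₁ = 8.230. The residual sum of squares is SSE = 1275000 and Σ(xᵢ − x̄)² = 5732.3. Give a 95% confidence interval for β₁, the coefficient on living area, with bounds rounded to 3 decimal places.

MSE = SSE/(n − 2) = 1275000/167 = 7634.73.
SE(β̂₁) = √(MSE/Sₓₓ) = √(7634.73/5732.3) = 1.15407.
df = n − 2 = 167.
t* = t_{0.025, 167} = 1.974271.
Margin = t* × SE = 1.974271 × 1.15407 = 2.27845.
CI: 8.230 ± 2.27845 → (5.952, 10.508).
With 95% confidence, each one-unit increase in living area is associated with a change of between 5.952 and 10.508 $1000s in house sale price.

(5.952, 10.508)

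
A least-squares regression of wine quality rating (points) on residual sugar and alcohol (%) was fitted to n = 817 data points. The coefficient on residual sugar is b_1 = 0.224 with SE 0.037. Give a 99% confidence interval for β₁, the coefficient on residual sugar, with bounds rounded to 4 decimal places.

df = n − k − 1 = 817 − 2 − 1 = 814.
t* = t_{0.005, 814} = 2.581883.
Margin = t* × SE = 2.581883 × 0.037 = 0.095530.
CI: 0.224 ± 0.095530 → (0.1285, 0.3195).
With 99% confidence, each one-unit increase in residual sugar is associated with a change of between 0.1285 and 0.3195 points in wine quality rating, holding the other predictors fixed.

(0.1285, 0.3195)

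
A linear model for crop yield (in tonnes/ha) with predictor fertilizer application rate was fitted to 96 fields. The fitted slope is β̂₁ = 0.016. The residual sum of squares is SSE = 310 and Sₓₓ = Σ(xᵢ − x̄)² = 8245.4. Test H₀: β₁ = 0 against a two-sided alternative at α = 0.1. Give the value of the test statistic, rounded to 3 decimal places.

MSE = SSE/(n − 2) = 310/94 = 3.29787.
SE(β̂₁) = √(MSE/Sₓₓ) = √(3.29787/8245.4) = 0.0199991.
t = 0.016 / 0.0199991 = 0.800.
df = n − 2 = 94.
Two-sided p ≈ 0.4257, which is ≥ 0.1, so fail to reject H₀.
The data do not give significant evidence of an association between fertilizer application rate and crop yield.

t = 0.800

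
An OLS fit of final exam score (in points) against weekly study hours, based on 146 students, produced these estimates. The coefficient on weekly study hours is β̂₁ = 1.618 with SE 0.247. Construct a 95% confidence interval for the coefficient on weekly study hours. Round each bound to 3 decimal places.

(1.130, 2.106)

df = n − 2 = 146 − 2 = 144.
t* = t_{0.025, 144} = 1.976575.
Margin = t* × SE = 1.976575 × 0.247 = 0.48821.
CI: 1.618 ± 0.48821 → (1.130, 2.106).
With 95% confidence, each one-unit increase in weekly study hours is associated with a change of between 1.130 and 2.106 points in final exam score.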